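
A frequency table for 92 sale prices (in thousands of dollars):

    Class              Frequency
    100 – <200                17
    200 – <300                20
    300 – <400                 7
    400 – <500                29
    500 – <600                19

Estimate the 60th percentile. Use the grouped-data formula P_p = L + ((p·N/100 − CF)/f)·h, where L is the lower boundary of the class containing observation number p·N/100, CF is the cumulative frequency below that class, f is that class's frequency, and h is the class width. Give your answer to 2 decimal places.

N = 92; target position k = 60/100 · 92 = 55.2.
Cumulative frequencies: 17, 37, 44, 73, 92.
Observation 55.2 falls in the class 400 – <500.
L = 400, CF = 44, f = 29, h = 100.
P60 = 400 + ((55.2 − 44)/29)·100 = 400 + 38.6207 = 438.621.

438.62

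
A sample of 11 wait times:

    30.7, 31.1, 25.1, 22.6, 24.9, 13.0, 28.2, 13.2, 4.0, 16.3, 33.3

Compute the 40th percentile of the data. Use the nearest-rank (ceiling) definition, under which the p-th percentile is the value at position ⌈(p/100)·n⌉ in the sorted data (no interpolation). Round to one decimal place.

22.6

Sorted: 4.0, 13.0, 13.2, 16.3, 22.6, 24.9, 25.1, 28.2, 30.7, 31.1, 33.3.
n = 11.
Position = ⌈40/100 · 11⌉ = ⌈4.4⌉ = 5.
The value at rank 5 is 22.6.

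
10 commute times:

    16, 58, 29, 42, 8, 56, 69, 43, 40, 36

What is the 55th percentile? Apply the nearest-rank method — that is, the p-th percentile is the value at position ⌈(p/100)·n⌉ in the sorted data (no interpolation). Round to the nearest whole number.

42

Sorted: 8, 16, 29, 36, 40, 42, 43, 56, 58, 69.
n = 10.
Position = ⌈55/100 · 10⌉ = ⌈5.5⌉ = 6.
The value at rank 6 is 42.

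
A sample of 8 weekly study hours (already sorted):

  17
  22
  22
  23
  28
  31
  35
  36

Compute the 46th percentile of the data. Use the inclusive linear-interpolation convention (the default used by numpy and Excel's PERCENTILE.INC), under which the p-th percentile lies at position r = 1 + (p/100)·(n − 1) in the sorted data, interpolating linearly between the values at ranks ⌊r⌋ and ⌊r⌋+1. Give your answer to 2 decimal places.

n = 8.
r = 1 + (46/100)·(8 − 1) = 1 + 3.22 = 4.22.
Rank 4 is 23 and rank 5 is 28.
Interpolate: 23 + 0.22·(28 − 23) = 23 + 0.22·5 = 24.1.

24.10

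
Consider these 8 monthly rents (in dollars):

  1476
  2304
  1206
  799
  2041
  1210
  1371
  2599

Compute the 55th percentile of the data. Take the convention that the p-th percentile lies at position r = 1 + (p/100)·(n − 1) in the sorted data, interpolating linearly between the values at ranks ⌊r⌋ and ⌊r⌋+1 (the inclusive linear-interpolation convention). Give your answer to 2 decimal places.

1460.25

Sorted: 799, 1206, 1210, 1371, 1476, 2041, 2304, 2599.
n = 8.
r = 1 + (55/100)·(8 − 1) = 1 + 3.85 = 4.85.
Rank 4 is 1371 and rank 5 is 1476.
Interpolate: 1371 + 0.85·(1476 − 1371) = 1371 + 0.85·105 = 1460.25.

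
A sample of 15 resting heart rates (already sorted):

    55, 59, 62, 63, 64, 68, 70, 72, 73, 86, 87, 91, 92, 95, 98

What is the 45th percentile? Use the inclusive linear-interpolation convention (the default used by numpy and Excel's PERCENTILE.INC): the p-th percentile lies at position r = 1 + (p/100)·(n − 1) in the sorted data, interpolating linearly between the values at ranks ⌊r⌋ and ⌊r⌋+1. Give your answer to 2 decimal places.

70.60

n = 15.
r = 1 + (45/100)·(15 − 1) = 1 + 6.3 = 7.3.
Rank 7 is 70 and rank 8 is 72.
Interpolate: 70 + 0.3·(72 − 70) = 70 + 0.3·2 = 70.6.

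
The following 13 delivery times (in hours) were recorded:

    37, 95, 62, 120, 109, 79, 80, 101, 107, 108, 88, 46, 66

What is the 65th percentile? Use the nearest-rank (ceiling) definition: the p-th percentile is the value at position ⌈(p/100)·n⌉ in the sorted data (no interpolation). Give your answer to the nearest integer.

101

Sorted: 37, 46, 62, 66, 79, 80, 88, 95, 101, 107, 108, 109, 120.
n = 13.
Position = ⌈65/100 · 13⌉ = ⌈8.45⌉ = 9.
The value at rank 9 is 101.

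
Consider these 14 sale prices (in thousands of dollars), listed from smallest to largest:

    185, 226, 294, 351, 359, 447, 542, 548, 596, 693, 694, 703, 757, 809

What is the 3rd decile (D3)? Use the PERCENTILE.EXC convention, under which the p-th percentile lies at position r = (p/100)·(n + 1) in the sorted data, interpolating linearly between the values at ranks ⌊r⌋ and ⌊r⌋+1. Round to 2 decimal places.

n = 14.
r = (30/100)·(14 + 1) = 4.5.
Rank 4 is 351 and rank 5 is 359.
Interpolate: 351 + 0.5·(359 − 351) = 351 + 0.5·8 = 355.

355.00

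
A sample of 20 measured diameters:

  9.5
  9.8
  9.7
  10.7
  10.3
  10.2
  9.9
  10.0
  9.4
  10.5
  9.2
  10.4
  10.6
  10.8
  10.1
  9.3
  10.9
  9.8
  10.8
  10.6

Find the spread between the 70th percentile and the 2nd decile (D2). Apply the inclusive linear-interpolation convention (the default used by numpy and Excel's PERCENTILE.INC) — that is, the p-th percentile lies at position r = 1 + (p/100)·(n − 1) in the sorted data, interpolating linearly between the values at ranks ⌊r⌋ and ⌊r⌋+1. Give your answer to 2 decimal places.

0.87

Sorted: 9.2, 9.3, 9.4, 9.5, 9.7, 9.8, 9.8, 9.9, 10.0, 10.1, 10.2, 10.3, 10.4, 10.5, 10.6, 10.6, 10.7, 10.8, 10.8, 10.9.
n = 20.
P20: r = 4.8; ranks 4–5 are 9.5, 9.7; interpolating gives 9.66.
P70: r = 14.3; ranks 14–15 are 10.5, 10.6; interpolating gives 10.53.
Difference: 10.53 − 9.66 = 0.87.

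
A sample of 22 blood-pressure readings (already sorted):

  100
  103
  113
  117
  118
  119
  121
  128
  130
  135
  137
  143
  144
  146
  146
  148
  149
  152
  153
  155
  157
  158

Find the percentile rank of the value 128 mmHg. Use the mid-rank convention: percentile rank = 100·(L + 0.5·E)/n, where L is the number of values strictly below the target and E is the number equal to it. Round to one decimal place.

Count below 128: L = 7; count equal: E = 1; n = 22.
Percentile rank = 100·(7 + 0.5·1)/22 = 100·7.5/22 = 34.09.

34.1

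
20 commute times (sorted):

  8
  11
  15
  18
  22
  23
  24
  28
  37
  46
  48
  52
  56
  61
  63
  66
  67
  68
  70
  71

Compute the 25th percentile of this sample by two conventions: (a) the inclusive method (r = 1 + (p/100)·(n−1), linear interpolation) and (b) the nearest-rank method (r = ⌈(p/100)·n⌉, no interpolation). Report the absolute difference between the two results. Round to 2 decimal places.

n = 20.
(a) r = 5.75; between ranks 5 (22) and 6 (23): 22.75.
(b) the nearest-rank method: rank 5 → 22.
|22.75 − 22| = 0.75.

0.75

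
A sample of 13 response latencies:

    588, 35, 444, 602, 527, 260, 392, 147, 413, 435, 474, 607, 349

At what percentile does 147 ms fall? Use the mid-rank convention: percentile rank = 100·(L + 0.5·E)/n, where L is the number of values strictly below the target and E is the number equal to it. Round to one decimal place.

Sorted: 35, 147, 260, 349, 392, 413, 435, 444, 474, 527, 588, 602, 607.
Count below 147: L = 1; count equal: E = 1; n = 13.
Percentile rank = 100·(1 + 0.5·1)/13 = 100·1.5/13 = 11.54.

11.5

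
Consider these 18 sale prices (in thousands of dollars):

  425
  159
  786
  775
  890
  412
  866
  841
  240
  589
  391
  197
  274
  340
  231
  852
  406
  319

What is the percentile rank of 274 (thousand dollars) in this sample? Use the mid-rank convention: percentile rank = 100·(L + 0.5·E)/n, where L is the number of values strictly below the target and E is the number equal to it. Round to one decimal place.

Sorted: 159, 197, 231, 240, 274, 319, 340, 391, 406, 412, 425, 589, 775, 786, 841, 852, 866, 890.
Count below 274: L = 4; count equal: E = 1; n = 18.
Percentile rank = 100·(4 + 0.5·1)/18 = 100·4.5/18 = 25.

25.0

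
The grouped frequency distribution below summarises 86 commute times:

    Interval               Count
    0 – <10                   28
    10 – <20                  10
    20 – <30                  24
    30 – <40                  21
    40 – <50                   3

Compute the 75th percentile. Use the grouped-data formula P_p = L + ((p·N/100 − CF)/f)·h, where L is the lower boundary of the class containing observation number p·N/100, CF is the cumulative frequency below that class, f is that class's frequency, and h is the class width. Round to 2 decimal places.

N = 86; target position k = 75/100 · 86 = 64.5.
Cumulative frequencies: 28, 38, 62, 83, 86.
Observation 64.5 falls in the class 30 – <40.
L = 30, CF = 62, f = 21, h = 10.
P75 = 30 + ((64.5 − 62)/21)·10 = 30 + 1.19048 = 31.1905.

31.19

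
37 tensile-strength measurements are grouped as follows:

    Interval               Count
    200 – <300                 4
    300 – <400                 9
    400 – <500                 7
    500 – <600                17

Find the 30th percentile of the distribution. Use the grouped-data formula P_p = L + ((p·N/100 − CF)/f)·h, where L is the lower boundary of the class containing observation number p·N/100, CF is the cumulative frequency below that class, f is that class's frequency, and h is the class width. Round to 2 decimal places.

378.89

N = 37; target position k = 30/100 · 37 = 11.1.
Cumulative frequencies: 4, 13, 20, 37.
Observation 11.1 falls in the class 300 – <400.
L = 300, CF = 4, f = 9, h = 100.
P30 = 300 + ((11.1 − 4)/9)·100 = 300 + 78.8889 = 378.889.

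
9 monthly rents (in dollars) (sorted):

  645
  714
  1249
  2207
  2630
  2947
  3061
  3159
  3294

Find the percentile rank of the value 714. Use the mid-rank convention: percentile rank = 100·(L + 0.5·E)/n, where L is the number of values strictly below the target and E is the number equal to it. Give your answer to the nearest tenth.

16.7

Count below 714: L = 1; count equal: E = 1; n = 9.
Percentile rank = 100·(1 + 0.5·1)/9 = 100·1.5/9 = 16.67.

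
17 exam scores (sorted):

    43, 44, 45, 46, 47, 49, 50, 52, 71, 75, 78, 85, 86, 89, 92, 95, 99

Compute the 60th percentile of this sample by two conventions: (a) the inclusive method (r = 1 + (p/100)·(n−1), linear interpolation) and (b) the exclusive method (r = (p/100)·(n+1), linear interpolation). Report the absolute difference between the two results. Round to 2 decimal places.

0.60

n = 17.
(a) r = 10.6; between ranks 10 (75) and 11 (78): 76.8.
(b) r = 10.8; between ranks 10 (75) and 11 (78): 77.4.
|76.8 − 77.4| = 0.6.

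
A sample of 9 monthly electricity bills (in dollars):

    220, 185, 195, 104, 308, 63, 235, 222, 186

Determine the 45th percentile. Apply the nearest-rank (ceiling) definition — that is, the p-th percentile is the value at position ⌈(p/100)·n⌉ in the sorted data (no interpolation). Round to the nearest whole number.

Sorted: 63, 104, 185, 186, 195, 220, 222, 235, 308.
n = 9.
Position = ⌈45/100 · 9⌉ = ⌈4.05⌉ = 5.
The value at rank 5 is 195.

195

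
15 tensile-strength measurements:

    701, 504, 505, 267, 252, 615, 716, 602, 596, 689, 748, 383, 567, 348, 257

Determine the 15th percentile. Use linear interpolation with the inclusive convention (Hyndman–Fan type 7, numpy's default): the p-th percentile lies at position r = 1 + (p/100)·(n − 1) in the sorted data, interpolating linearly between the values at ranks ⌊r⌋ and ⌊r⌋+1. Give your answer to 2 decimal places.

Sorted: 252, 257, 267, 348, 383, 504, 505, 567, 596, 602, 615, 689, 701, 716, 748.
n = 15.
r = 1 + (15/100)·(15 − 1) = 1 + 2.1 = 3.1.
Rank 3 is 267 and rank 4 is 348.
Interpolate: 267 + 0.1·(348 − 267) = 267 + 0.1·81 = 275.1.

275.10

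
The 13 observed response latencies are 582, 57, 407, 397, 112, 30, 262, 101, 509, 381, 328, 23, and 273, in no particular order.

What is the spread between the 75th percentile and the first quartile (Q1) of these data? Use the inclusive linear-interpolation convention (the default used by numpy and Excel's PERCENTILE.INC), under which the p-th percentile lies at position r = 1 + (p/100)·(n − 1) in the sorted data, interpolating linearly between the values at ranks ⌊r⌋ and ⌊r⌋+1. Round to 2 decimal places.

296.00

Sorted: 23, 30, 57, 101, 112, 262, 273, 328, 381, 397, 407, 509, 582.
n = 13.
P25: r = 4 (integer) → 101.
P75: r = 10 (integer) → 397.
Difference: 397 − 101 = 296.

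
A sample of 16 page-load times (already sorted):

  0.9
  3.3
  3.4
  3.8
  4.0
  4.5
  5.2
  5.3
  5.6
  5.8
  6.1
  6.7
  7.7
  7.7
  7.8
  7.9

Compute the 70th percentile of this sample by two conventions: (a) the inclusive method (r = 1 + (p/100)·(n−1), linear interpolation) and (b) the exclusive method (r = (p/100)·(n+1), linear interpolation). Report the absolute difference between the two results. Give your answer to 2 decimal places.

n = 16.
(a) r = 11.5; between ranks 11 (6.1) and 12 (6.7): 6.4.
(b) r = 11.9; between ranks 11 (6.1) and 12 (6.7): 6.64.
|6.4 − 6.64| = 0.24.

0.24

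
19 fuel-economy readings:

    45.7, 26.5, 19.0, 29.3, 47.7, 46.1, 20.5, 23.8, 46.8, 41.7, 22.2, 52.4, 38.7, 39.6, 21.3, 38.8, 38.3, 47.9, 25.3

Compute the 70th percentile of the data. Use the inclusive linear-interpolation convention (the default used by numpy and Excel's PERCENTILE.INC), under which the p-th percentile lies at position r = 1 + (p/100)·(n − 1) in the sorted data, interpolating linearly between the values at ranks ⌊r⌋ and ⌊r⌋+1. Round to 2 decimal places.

Sorted: 19.0, 20.5, 21.3, 22.2, 23.8, 25.3, 26.5, 29.3, 38.3, 38.7, 38.8, 39.6, 41.7, 45.7, 46.1, 46.8, 47.7, 47.9, 52.4.
n = 19.
r = 1 + (70/100)·(19 − 1) = 1 + 12.6 = 13.6.
Rank 13 is 41.7 and rank 14 is 45.7.
Interpolate: 41.7 + 0.6·(45.7 − 41.7) = 41.7 + 0.6·4 = 44.1.

44.10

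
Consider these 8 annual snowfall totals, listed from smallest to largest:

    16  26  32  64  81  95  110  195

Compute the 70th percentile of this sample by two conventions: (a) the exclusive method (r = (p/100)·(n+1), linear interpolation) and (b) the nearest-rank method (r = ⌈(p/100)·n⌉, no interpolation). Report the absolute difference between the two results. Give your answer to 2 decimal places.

n = 8.
(a) r = 6.3; between ranks 6 (95) and 7 (110): 99.5.
(b) the nearest-rank method: rank 6 → 95.
|99.5 − 95| = 4.5.

4.50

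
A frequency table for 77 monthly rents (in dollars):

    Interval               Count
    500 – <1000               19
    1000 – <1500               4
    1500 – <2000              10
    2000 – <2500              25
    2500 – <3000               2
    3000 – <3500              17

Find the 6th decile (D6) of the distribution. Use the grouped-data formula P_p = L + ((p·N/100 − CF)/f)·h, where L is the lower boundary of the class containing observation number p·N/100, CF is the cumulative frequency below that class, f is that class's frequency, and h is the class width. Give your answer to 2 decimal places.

N = 77; target position k = 60/100 · 77 = 46.2.
Cumulative frequencies: 19, 23, 33, 58, 60, 77.
Observation 46.2 falls in the class 2000 – <2500.
L = 2000, CF = 33, f = 25, h = 500.
P60 = 2000 + ((46.2 − 33)/25)·500 = 2000 + 264 = 2264.

2264.00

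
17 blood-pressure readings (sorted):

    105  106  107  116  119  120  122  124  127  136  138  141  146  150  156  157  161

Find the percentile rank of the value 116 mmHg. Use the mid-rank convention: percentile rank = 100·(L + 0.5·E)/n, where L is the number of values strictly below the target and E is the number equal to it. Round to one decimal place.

Count below 116: L = 3; count equal: E = 1; n = 17.
Percentile rank = 100·(3 + 0.5·1)/17 = 100·3.5/17 = 20.59.

20.6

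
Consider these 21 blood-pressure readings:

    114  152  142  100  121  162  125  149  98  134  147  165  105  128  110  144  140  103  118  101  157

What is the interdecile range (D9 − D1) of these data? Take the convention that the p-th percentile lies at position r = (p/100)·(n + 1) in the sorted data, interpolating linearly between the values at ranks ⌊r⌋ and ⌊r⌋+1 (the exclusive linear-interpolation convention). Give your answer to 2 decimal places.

Sorted: 98, 100, 101, 103, 105, 110, 114, 118, 121, 125, 128, 134, 140, 142, 144, 147, 149, 152, 157, 162, 165.
n = 21.
P10: r = 2.2; ranks 2–3 are 100, 101; interpolating gives 100.2.
P90: r = 19.8; ranks 19–20 are 157, 162; interpolating gives 161.
Difference: 161 − 100.2 = 60.8.

60.80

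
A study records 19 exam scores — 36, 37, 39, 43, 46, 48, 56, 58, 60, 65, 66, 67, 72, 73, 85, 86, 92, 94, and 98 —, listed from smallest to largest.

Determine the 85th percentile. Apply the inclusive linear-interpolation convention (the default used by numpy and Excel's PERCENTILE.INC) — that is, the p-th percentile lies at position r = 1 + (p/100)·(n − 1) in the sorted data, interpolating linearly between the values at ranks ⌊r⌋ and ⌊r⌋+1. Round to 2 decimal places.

87.80

n = 19.
r = 1 + (85/100)·(19 − 1) = 1 + 15.3 = 16.3.
Rank 16 is 86 and rank 17 is 92.
Interpolate: 86 + 0.3·(92 − 86) = 86 + 0.3·6 = 87.8.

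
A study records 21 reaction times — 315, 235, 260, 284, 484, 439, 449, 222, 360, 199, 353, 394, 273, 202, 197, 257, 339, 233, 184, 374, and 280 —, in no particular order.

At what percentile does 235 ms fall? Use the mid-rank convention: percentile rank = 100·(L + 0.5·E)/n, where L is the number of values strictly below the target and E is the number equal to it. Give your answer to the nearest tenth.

Sorted: 184, 197, 199, 202, 222, 233, 235, 257, 260, 273, 280, 284, 315, 339, 353, 360, 374, 394, 439, 449, 484.
Count below 235: L = 6; count equal: E = 1; n = 21.
Percentile rank = 100·(6 + 0.5·1)/21 = 100·6.5/21 = 30.95.

31.0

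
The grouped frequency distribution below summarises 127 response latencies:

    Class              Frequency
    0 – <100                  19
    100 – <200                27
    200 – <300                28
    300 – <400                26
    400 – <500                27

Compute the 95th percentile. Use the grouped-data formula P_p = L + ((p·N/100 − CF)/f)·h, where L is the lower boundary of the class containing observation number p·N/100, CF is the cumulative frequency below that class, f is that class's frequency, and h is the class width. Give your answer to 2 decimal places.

476.48

N = 127; target position k = 95/100 · 127 = 120.65.
Cumulative frequencies: 19, 46, 74, 100, 127.
Observation 120.65 falls in the class 400 – <500.
L = 400, CF = 100, f = 27, h = 100.
P95 = 400 + ((120.65 − 100)/27)·100 = 400 + 76.4815 = 476.481.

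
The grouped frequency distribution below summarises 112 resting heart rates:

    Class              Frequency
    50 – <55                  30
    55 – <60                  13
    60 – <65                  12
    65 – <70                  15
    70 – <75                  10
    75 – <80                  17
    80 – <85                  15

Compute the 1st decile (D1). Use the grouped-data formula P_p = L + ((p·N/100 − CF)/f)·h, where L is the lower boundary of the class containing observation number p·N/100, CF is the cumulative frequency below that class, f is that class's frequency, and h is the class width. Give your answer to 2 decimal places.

N = 112; target position k = 10/100 · 112 = 11.2.
Cumulative frequencies: 30, 43, 55, 70, 80, 97, 112.
Observation 11.2 falls in the class 50 – <55.
L = 50, CF = 0, f = 30, h = 5.
P10 = 50 + ((11.2 − 0)/30)·5 = 50 + 1.86667 = 51.8667.

51.87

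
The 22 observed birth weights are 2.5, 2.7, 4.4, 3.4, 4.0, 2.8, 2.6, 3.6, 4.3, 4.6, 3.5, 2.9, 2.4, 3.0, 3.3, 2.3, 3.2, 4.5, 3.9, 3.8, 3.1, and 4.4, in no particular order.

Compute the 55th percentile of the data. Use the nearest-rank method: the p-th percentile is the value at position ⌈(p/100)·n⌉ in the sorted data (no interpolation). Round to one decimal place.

Sorted: 2.3, 2.4, 2.5, 2.6, 2.7, 2.8, 2.9, 3.0, 3.1, 3.2, 3.3, 3.4, 3.5, 3.6, 3.8, 3.9, 4.0, 4.3, 4.4, 4.4, 4.5, 4.6.
n = 22.
Position = ⌈55/100 · 22⌉ = ⌈12.1⌉ = 13.
The value at rank 13 is 3.5.

3.5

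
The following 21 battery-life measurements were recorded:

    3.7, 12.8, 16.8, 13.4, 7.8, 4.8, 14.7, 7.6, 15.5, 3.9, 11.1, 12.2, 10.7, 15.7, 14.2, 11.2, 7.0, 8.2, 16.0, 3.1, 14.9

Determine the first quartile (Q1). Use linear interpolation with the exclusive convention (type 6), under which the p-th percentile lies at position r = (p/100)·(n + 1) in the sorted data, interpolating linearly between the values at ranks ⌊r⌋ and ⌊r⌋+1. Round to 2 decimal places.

Sorted: 3.1, 3.7, 3.9, 4.8, 7.0, 7.6, 7.8, 8.2, 10.7, 11.1, 11.2, 12.2, 12.8, 13.4, 14.2, 14.7, 14.9, 15.5, 15.7, 16.0, 16.8.
n = 21.
r = (25/100)·(21 + 1) = 5.5.
Rank 5 is 7.0 and rank 6 is 7.6.
Interpolate: 7.0 + 0.5·(7.6 − 7.0) = 7.0 + 0.5·0.6 = 7.3.

7.30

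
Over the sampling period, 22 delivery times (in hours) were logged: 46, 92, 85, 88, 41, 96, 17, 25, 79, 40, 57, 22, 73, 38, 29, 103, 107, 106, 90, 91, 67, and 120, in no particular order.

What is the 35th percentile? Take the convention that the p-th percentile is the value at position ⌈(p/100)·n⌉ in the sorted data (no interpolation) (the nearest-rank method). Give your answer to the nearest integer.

46

Sorted: 17, 22, 25, 29, 38, 40, 41, 46, 57, 67, 73, 79, 85, 88, 90, 91, 92, 96, 103, 106, 107, 120.
n = 22.
Position = ⌈35/100 · 22⌉ = ⌈7.7⌉ = 8.
The value at rank 8 is 46.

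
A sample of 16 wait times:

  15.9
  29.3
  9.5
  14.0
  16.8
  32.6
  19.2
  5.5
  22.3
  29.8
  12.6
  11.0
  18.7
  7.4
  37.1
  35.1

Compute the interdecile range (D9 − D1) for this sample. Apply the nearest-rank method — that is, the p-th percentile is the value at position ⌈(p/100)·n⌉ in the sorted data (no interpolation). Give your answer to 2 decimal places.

27.70

Sorted: 5.5, 7.4, 9.5, 11.0, 12.6, 14.0, 15.9, 16.8, 18.7, 19.2, 22.3, 29.3, 29.8, 32.6, 35.1, 37.1.
n = 16.
P10: rank ⌈10/100·16⌉ = 2 → 7.4.
P90: rank ⌈90/100·16⌉ = 15 → 35.1.
Difference: 35.1 − 7.4 = 27.7.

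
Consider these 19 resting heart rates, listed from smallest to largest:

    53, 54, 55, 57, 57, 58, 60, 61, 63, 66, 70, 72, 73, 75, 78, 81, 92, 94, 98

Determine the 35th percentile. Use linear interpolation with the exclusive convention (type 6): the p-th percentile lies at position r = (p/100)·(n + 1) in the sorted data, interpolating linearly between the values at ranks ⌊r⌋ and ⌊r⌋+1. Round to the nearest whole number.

n = 19.
r = (35/100)·(19 + 1) = 7.
r is an integer, so P35 is the value at rank 7: 60.

60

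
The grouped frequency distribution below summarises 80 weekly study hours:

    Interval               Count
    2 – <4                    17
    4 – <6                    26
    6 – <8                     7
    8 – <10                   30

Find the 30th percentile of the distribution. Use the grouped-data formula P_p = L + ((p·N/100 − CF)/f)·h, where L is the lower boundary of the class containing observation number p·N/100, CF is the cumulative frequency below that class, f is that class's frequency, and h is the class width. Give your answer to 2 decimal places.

N = 80; target position k = 30/100 · 80 = 24.
Cumulative frequencies: 17, 43, 50, 80.
Observation 24 falls in the class 4 – <6.
L = 4, CF = 17, f = 26, h = 2.
P30 = 4 + ((24 − 17)/26)·2 = 4 + 0.538462 = 4.53846.

4.54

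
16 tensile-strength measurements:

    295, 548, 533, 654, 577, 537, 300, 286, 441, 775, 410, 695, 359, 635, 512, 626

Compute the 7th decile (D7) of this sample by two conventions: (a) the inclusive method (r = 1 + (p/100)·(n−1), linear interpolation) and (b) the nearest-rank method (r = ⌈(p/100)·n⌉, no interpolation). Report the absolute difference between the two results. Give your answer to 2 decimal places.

24.50

Sorted: 286, 295, 300, 359, 410, 441, 512, 533, 537, 548, 577, 626, 635, 654, 695, 775.
n = 16.
(a) r = 11.5; between ranks 11 (577) and 12 (626): 601.5.
(b) the nearest-rank method: rank 12 → 626.
|601.5 − 626| = 24.5.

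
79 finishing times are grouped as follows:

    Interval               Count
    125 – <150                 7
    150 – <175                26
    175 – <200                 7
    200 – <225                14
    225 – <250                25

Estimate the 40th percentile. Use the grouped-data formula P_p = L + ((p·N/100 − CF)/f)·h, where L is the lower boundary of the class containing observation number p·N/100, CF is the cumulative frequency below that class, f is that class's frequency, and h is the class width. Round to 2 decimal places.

173.65

N = 79; target position k = 40/100 · 79 = 31.6.
Cumulative frequencies: 7, 33, 40, 54, 79.
Observation 31.6 falls in the class 150 – <175.
L = 150, CF = 7, f = 26, h = 25.
P40 = 150 + ((31.6 − 7)/26)·25 = 150 + 23.6538 = 173.654.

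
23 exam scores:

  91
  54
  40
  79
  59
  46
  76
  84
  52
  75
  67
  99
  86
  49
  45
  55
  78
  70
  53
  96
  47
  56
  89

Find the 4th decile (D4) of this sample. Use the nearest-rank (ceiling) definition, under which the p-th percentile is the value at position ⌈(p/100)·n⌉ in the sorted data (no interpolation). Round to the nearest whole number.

56

Sorted: 40, 45, 46, 47, 49, 52, 53, 54, 55, 56, 59, 67, 70, 75, 76, 78, 79, 84, 86, 89, 91, 96, 99.
n = 23.
Position = ⌈40/100 · 23⌉ = ⌈9.2⌉ = 10.
The value at rank 10 is 56.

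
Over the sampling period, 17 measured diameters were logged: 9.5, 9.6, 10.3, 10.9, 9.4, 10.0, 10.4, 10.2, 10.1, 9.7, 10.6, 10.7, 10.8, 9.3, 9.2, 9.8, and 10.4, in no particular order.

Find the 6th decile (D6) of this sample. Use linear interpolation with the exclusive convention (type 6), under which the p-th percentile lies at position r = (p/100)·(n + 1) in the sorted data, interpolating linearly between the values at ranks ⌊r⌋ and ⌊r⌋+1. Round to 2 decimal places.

10.28

Sorted: 9.2, 9.3, 9.4, 9.5, 9.6, 9.7, 9.8, 10.0, 10.1, 10.2, 10.3, 10.4, 10.4, 10.6, 10.7, 10.8, 10.9.
n = 17.
r = (60/100)·(17 + 1) = 10.8.
Rank 10 is 10.2 and rank 11 is 10.3.
Interpolate: 10.2 + 0.8·(10.3 − 10.2) = 10.2 + 0.8·0.1 = 10.28.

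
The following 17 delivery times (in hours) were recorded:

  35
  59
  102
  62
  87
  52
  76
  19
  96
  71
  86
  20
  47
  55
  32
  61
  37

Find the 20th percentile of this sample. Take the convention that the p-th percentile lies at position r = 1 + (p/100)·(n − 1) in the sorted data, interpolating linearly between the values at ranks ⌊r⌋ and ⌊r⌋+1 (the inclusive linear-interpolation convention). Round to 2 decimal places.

Sorted: 19, 20, 32, 35, 37, 47, 52, 55, 59, 61, 62, 71, 76, 86, 87, 96, 102.
n = 17.
r = 1 + (20/100)·(17 − 1) = 1 + 3.2 = 4.2.
Rank 4 is 35 and rank 5 is 37.
Interpolate: 35 + 0.2·(37 − 35) = 35 + 0.2·2 = 35.4.

35.40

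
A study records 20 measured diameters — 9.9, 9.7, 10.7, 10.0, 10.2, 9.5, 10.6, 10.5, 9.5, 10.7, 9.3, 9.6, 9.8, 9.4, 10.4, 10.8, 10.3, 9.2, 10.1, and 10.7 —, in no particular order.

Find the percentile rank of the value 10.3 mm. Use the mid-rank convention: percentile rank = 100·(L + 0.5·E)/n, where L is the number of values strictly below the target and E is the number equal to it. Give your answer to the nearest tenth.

62.5

Sorted: 9.2, 9.3, 9.4, 9.5, 9.5, 9.6, 9.7, 9.8, 9.9, 10.0, 10.1, 10.2, 10.3, 10.4, 10.5, 10.6, 10.7, 10.7, 10.7, 10.8.
Count below 10.3: L = 12; count equal: E = 1; n = 20.
Percentile rank = 100·(12 + 0.5·1)/20 = 100·12.5/20 = 62.5.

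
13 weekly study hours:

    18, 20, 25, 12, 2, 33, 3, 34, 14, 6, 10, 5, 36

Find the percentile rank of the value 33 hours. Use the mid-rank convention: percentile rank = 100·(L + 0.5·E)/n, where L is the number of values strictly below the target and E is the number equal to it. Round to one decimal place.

80.8

Sorted: 2, 3, 5, 6, 10, 12, 14, 18, 20, 25, 33, 34, 36.
Count below 33: L = 10; count equal: E = 1; n = 13.
Percentile rank = 100·(10 + 0.5·1)/13 = 100·10.5/13 = 80.77.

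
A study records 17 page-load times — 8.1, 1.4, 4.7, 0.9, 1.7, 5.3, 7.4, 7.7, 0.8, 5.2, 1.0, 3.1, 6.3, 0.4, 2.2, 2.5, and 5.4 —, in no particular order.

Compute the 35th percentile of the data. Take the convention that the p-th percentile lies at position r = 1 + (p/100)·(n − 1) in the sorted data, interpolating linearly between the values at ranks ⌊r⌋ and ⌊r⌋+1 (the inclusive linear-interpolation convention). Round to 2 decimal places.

2.00

Sorted: 0.4, 0.8, 0.9, 1.0, 1.4, 1.7, 2.2, 2.5, 3.1, 4.7, 5.2, 5.3, 5.4, 6.3, 7.4, 7.7, 8.1.
n = 17.
r = 1 + (35/100)·(17 − 1) = 1 + 5.6 = 6.6.
Rank 6 is 1.7 and rank 7 is 2.2.
Interpolate: 1.7 + 0.6·(2.2 − 1.7) = 1.7 + 0.6·0.5 = 2.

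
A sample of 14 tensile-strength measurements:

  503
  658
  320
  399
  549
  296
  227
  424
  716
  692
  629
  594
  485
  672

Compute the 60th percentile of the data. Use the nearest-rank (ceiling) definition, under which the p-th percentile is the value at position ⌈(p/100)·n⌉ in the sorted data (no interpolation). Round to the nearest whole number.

Sorted: 227, 296, 320, 399, 424, 485, 503, 549, 594, 629, 658, 672, 692, 716.
n = 14.
Position = ⌈60/100 · 14⌉ = ⌈8.4⌉ = 9.
The value at rank 9 is 594.

594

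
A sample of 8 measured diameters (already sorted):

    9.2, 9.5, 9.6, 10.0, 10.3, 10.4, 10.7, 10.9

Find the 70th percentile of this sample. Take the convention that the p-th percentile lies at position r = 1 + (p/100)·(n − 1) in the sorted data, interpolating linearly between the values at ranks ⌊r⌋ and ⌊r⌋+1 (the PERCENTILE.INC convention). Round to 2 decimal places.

10.39

n = 8.
r = 1 + (70/100)·(8 − 1) = 1 + 4.9 = 5.9.
Rank 5 is 10.3 and rank 6 is 10.4.
Interpolate: 10.3 + 0.9·(10.4 − 10.3) = 10.3 + 0.9·0.1 = 10.39.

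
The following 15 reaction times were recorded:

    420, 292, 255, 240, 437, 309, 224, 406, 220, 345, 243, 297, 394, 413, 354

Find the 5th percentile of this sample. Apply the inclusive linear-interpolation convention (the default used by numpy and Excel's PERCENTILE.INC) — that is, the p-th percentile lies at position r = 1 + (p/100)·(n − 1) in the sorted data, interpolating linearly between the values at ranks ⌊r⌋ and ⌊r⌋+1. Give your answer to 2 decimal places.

222.80

Sorted: 220, 224, 240, 243, 255, 292, 297, 309, 345, 354, 394, 406, 413, 420, 437.
n = 15.
r = 1 + (5/100)·(15 − 1) = 1 + 0.7 = 1.7.
Rank 1 is 220 and rank 2 is 224.
Interpolate: 220 + 0.7·(224 − 220) = 220 + 0.7·4 = 222.8.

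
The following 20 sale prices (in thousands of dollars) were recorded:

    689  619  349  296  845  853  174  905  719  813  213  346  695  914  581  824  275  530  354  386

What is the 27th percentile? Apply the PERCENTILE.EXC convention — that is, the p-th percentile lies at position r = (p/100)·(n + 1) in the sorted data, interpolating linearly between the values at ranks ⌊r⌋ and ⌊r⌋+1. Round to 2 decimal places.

348.01

Sorted: 174, 213, 275, 296, 346, 349, 354, 386, 530, 581, 619, 689, 695, 719, 813, 824, 845, 853, 905, 914.
n = 20.
r = (27/100)·(20 + 1) = 5.67.
Rank 5 is 346 and rank 6 is 349.
Interpolate: 346 + 0.67·(349 − 346) = 346 + 0.67·3 = 348.01.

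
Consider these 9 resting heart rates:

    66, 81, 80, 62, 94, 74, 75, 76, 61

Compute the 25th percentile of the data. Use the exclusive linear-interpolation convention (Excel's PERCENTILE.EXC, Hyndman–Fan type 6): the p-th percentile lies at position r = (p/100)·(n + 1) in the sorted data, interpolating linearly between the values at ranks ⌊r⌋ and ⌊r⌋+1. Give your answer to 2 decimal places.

64.00

Sorted: 61, 62, 66, 74, 75, 76, 80, 81, 94.
n = 9.
r = (25/100)·(9 + 1) = 2.5.
Rank 2 is 62 and rank 3 is 66.
Interpolate: 62 + 0.5·(66 − 62) = 62 + 0.5·4 = 64.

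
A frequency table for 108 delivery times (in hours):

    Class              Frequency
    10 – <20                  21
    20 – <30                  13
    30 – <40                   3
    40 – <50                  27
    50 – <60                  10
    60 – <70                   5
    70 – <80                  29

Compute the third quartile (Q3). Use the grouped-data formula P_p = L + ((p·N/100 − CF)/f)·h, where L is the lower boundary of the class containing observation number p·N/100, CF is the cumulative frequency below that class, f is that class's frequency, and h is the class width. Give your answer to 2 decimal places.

70.69

N = 108; target position k = 75/100 · 108 = 81.
Cumulative frequencies: 21, 34, 37, 64, 74, 79, 108.
Observation 81 falls in the class 70 – <80.
L = 70, CF = 79, f = 29, h = 10.
P75 = 70 + ((81 − 79)/29)·10 = 70 + 0.689655 = 70.6897.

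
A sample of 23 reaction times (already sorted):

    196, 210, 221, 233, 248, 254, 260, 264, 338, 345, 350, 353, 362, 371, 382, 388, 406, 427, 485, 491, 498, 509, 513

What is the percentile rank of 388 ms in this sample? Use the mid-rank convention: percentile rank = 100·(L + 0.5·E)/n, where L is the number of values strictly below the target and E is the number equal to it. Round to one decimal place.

67.4

Count below 388: L = 15; count equal: E = 1; n = 23.
Percentile rank = 100·(15 + 0.5·1)/23 = 100·15.5/23 = 67.39.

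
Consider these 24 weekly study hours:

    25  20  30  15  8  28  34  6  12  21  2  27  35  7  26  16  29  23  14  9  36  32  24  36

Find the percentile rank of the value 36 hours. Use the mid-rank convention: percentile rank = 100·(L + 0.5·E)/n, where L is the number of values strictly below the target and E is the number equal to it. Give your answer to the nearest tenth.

95.8

Sorted: 2, 6, 7, 8, 9, 12, 14, 15, 16, 20, 21, 23, 24, 25, 26, 27, 28, 29, 30, 32, 34, 35, 36, 36.
Count below 36: L = 22; count equal: E = 2; n = 24.
Percentile rank = 100·(22 + 0.5·2)/24 = 100·23/24 = 95.83.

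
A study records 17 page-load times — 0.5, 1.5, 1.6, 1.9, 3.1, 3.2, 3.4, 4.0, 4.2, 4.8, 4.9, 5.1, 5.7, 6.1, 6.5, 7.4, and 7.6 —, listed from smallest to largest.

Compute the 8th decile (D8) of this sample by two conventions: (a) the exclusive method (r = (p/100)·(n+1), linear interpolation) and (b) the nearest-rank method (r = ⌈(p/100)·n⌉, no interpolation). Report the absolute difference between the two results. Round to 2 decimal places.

0.16

n = 17.
(a) r = 14.4; between ranks 14 (6.1) and 15 (6.5): 6.26.
(b) the nearest-rank method: rank 14 → 6.1.
|6.26 − 6.1| = 0.16.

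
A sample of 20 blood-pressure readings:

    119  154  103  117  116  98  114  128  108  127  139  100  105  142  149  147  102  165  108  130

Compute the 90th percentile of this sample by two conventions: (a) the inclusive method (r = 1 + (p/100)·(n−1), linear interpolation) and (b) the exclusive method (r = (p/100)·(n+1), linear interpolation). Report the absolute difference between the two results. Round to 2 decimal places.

4.00

Sorted: 98, 100, 102, 103, 105, 108, 108, 114, 116, 117, 119, 127, 128, 130, 139, 142, 147, 149, 154, 165.
n = 20.
(a) r = 18.1; between ranks 18 (149) and 19 (154): 149.5.
(b) r = 18.9; between ranks 18 (149) and 19 (154): 153.5.
|149.5 − 153.5| = 4.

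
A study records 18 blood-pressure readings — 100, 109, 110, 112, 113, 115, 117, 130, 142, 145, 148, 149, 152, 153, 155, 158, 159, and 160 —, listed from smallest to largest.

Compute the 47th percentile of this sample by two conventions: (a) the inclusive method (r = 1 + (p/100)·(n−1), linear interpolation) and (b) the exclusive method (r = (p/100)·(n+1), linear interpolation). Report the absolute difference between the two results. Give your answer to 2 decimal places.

0.72

n = 18.
(a) r = 8.99; between ranks 8 (130) and 9 (142): 141.88.
(b) r = 8.93; between ranks 8 (130) and 9 (142): 141.16.
|141.88 − 141.16| = 0.72.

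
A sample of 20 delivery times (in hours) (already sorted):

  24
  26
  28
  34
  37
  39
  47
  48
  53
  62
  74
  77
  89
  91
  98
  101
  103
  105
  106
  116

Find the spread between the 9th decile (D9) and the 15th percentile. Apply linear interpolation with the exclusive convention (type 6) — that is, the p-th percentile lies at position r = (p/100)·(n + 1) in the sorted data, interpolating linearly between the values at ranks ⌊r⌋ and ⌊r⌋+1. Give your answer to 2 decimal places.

77.00

n = 20.
P15: r = 3.15; ranks 3–4 are 28, 34; interpolating gives 28.9.
P90: r = 18.9; ranks 18–19 are 105, 106; interpolating gives 105.9.
Difference: 105.9 − 28.9 = 77.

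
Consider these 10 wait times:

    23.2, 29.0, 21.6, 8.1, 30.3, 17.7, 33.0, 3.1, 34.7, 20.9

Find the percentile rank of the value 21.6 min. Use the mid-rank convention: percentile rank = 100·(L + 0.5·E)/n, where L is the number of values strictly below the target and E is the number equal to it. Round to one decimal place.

45.0

Sorted: 3.1, 8.1, 17.7, 20.9, 21.6, 23.2, 29.0, 30.3, 33.0, 34.7.
Count below 21.6: L = 4; count equal: E = 1; n = 10.
Percentile rank = 100·(4 + 0.5·1)/10 = 100·4.5/10 = 45.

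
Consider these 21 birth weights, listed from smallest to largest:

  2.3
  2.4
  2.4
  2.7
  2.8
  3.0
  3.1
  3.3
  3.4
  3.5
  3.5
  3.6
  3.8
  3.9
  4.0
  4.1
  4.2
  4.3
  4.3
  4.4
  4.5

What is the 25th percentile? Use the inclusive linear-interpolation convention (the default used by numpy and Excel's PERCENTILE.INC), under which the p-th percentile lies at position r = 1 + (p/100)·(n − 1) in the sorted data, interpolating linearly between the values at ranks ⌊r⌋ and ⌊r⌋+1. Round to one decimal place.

n = 21.
r = 1 + (25/100)·(21 − 1) = 1 + 5 = 6.
r is an integer, so P25 is the value at rank 6: 3.0.

3.0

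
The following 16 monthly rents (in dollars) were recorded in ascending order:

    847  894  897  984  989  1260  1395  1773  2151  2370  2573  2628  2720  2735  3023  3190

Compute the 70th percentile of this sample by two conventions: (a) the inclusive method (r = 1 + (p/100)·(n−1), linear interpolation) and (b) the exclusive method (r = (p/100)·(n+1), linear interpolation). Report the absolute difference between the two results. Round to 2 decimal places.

n = 16.
(a) r = 11.5; between ranks 11 (2573) and 12 (2628): 2600.5.
(b) r = 11.9; between ranks 11 (2573) and 12 (2628): 2622.5.
|2600.5 − 2622.5| = 22.

22.00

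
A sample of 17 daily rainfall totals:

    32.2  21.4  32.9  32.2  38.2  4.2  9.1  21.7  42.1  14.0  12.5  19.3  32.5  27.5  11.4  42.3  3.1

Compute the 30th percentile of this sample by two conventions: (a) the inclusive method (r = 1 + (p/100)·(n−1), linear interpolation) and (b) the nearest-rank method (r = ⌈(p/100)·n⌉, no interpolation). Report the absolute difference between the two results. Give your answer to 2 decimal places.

Sorted: 3.1, 4.2, 9.1, 11.4, 12.5, 14.0, 19.3, 21.4, 21.7, 27.5, 32.2, 32.2, 32.5, 32.9, 38.2, 42.1, 42.3.
n = 17.
(a) r = 5.8; between ranks 5 (12.5) and 6 (14.0): 13.7.
(b) the nearest-rank method: rank 6 → 14.
|13.7 − 14| = 0.3.

0.30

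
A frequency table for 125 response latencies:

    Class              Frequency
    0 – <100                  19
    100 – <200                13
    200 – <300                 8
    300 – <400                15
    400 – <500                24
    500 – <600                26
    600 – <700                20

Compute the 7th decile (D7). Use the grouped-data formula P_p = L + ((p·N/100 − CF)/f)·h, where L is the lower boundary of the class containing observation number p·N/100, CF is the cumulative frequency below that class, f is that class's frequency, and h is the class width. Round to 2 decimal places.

532.69

N = 125; target position k = 70/100 · 125 = 87.5.
Cumulative frequencies: 19, 32, 40, 55, 79, 105, 125.
Observation 87.5 falls in the class 500 – <600.
L = 500, CF = 79, f = 26, h = 100.
P70 = 500 + ((87.5 − 79)/26)·100 = 500 + 32.6923 = 532.692.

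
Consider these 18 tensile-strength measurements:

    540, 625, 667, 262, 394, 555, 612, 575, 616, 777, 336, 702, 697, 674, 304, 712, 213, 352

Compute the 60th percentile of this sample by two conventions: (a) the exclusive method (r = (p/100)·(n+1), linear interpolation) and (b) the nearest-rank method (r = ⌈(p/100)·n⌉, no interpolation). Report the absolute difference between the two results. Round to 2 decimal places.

3.60

Sorted: 213, 262, 304, 336, 352, 394, 540, 555, 575, 612, 616, 625, 667, 674, 697, 702, 712, 777.
n = 18.
(a) r = 11.4; between ranks 11 (616) and 12 (625): 619.6.
(b) the nearest-rank method: rank 11 → 616.
|619.6 − 616| = 3.6.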